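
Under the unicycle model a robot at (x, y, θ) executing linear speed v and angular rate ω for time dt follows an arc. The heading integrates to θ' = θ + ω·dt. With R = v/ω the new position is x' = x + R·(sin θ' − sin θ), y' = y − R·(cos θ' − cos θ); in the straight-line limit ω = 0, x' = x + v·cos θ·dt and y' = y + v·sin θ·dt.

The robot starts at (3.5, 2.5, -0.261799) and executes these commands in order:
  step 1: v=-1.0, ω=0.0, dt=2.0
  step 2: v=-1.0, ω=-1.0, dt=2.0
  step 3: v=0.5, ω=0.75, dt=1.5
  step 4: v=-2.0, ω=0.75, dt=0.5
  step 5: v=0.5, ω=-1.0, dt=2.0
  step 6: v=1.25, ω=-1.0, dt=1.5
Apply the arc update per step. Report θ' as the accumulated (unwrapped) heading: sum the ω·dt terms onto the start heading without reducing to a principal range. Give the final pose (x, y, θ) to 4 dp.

(-1.3620, 4.5143, -4.2618)

step 1: θ'=-0.2618 (straight) → pose (1.5681, 3.0176, -0.2618)
step 2: θ'=-2.2618 (R=1.0000) → pose (1.0564, 4.6209, -2.2618)
step 3: θ'=-1.1368 (R=0.6667) → pose (0.9652, 3.9157, -1.1368)
step 4: θ'=-0.7618 (R=-2.6667) → pose (0.3864, 4.7239, -0.7618)
step 5: θ'=-2.7618 (R=-0.5000) → pose (0.2266, 3.8977, -2.7618)
step 6: θ'=-4.2618 (R=-1.2500) → pose (-1.3620, 4.5143, -4.2618)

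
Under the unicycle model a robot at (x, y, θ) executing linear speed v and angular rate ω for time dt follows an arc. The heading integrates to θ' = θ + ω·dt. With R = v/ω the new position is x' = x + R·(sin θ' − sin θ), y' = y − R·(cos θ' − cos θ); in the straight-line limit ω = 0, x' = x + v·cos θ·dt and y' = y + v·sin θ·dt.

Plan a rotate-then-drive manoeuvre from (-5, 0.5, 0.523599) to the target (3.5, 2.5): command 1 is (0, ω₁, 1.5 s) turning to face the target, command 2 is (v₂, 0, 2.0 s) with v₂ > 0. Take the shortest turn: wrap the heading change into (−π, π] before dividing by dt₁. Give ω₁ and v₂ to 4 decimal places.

ω₁ = -0.1950, v₂ = 4.3661

heading to target = atan2(2.5−0.5, 3.5−-5) = 0.2311
Δθ = wrap(0.2311 − 0.5236) = -0.2925; ω₁ = Δθ/dt₁ = -0.1950
distance = √((3.5−-5)² + (2.5−0.5)²) = 8.7321; v₂ = distance/dt₂ = 4.3661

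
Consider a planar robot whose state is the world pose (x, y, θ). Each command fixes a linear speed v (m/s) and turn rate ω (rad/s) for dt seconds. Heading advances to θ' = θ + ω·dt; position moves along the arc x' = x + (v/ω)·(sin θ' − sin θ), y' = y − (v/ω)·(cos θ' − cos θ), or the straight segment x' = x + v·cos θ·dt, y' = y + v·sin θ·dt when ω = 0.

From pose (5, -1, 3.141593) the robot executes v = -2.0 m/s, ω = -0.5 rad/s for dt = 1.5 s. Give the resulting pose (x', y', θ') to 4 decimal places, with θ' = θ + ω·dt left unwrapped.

θ' = 3.1416 + -0.5·1.5 = 2.3916
R = v/ω = -2.0/-0.5 = 4.0000
x' = 5 + 4.0000·(sin 2.3916 − sin 3.1416) = 7.7266
y' = -1 − 4.0000·(cos 2.3916 − cos 3.1416) = -2.0732

(7.7266, -2.0732, 2.3916)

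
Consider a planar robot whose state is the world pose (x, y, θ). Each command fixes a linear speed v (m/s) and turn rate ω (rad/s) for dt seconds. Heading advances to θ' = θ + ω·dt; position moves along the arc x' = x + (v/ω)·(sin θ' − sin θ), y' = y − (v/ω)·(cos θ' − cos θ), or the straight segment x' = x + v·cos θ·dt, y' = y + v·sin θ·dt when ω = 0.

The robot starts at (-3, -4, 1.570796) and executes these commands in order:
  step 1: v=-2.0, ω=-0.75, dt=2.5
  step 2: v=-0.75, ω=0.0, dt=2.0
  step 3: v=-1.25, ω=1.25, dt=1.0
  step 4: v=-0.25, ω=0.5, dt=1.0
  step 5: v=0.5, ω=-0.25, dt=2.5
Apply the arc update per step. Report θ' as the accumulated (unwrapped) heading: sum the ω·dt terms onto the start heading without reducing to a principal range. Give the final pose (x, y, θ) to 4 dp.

(-8.5766, -5.5802, 0.8208)

step 1: θ'=-0.3042 (R=2.6667) → pose (-6.4654, -6.5442, -0.3042)
step 2: θ'=-0.3042 (straight) → pose (-7.8966, -6.0949, -0.3042)
step 3: θ'=0.9458 (R=-1.0000) → pose (-9.0070, -6.4639, 0.9458)
step 4: θ'=1.4458 (R=-0.5000) → pose (-9.0977, -6.6941, 1.4458)
step 5: θ'=0.8208 (R=-2.0000) → pose (-8.5766, -5.5802, 0.8208)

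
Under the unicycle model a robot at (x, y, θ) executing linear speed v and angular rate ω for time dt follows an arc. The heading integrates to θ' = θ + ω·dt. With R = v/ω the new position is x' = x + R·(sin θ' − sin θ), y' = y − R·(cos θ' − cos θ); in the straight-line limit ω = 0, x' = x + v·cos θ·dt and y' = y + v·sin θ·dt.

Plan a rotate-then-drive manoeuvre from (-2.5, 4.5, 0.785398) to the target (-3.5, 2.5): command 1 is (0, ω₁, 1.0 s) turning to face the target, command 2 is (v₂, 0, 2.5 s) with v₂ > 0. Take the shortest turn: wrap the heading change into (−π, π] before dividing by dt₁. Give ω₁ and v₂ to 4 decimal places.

heading to target = atan2(2.5−4.5, -3.5−-2.5) = -2.0344
Δθ = wrap(-2.0344 − 0.7854) = -2.8198; ω₁ = Δθ/dt₁ = -2.8198
distance = √((-3.5−-2.5)² + (2.5−4.5)²) = 2.2361; v₂ = distance/dt₂ = 0.8944

ω₁ = -2.8198, v₂ = 0.8944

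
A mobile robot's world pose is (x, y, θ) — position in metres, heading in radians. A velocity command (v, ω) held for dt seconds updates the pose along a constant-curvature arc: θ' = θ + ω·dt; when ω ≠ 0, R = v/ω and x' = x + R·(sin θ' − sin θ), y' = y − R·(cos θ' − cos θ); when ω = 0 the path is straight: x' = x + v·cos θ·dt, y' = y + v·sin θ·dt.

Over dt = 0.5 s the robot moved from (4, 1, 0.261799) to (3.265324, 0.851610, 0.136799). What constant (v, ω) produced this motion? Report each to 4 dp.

v = -1.5000, ω = -0.2500

Δθ = 0.136799 − 0.261799 = -0.125000
ω = Δθ/dt = -0.125000/0.5 = -0.2500
R = Δx/(sin θ' − sin θ) = 6.0000
v = R·ω = 6.0000·-0.2500 = -1.5000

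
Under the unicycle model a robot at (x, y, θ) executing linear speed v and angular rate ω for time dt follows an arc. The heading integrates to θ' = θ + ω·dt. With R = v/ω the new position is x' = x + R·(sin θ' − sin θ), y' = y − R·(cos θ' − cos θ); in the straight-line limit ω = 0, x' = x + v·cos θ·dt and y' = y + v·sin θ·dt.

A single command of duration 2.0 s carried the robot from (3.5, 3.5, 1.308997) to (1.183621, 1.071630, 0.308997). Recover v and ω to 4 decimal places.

Δθ = 0.308997 − 1.308997 = -1.000000
ω = Δθ/dt = -1.000000/2.0 = -0.5000
R = −Δy/(cos θ' − cos θ) = 3.5000
v = R·ω = 3.5000·-0.5000 = -1.7500

v = -1.7500, ω = -0.5000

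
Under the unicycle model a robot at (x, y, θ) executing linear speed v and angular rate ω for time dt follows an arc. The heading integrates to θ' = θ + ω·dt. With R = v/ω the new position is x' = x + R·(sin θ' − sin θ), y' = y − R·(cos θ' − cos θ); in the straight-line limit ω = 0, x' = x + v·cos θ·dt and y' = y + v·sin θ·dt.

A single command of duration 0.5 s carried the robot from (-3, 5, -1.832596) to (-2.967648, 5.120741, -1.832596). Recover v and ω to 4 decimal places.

v = -0.2500, ω = 0.0000

Δθ = -1.832596 − -1.832596 = 0.000000
ω = Δθ/dt = 0.000000/0.5 = 0.0000
ω = 0 → v = (Δx·cos θ + Δy·sin θ)/dt = -0.2500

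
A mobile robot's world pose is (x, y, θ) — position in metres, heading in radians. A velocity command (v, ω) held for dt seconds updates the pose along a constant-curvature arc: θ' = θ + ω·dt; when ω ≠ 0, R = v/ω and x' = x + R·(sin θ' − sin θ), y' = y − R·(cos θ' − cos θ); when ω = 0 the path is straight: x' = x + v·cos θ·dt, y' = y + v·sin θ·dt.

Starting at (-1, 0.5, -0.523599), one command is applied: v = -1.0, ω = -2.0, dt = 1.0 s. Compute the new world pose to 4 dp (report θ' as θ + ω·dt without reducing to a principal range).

(-1.0397, 1.3405, -2.5236)

θ' = -0.5236 + -2.0·1.0 = -2.5236
R = v/ω = -1.0/-2.0 = 0.5000
x' = -1 + 0.5000·(sin -2.5236 − sin -0.5236) = -1.0397
y' = 0.5 − 0.5000·(cos -2.5236 − cos -0.5236) = 1.3405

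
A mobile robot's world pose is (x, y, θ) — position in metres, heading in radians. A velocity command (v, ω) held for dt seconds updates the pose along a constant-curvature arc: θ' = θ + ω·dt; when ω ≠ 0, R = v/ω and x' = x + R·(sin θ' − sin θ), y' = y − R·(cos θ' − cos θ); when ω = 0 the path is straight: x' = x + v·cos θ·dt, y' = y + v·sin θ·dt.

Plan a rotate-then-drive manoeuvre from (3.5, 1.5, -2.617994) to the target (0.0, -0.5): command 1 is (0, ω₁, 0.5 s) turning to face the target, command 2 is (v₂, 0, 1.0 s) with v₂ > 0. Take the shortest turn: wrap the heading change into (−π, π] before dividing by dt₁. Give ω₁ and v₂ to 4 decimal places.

heading to target = atan2(-0.5−1.5, 0−3.5) = -2.6224
Δθ = wrap(-2.6224 − -2.6180) = -0.0045; ω₁ = Δθ/dt₁ = -0.0089
distance = √((0−3.5)² + (-0.5−1.5)²) = 4.0311; v₂ = distance/dt₂ = 4.0311

ω₁ = -0.0089, v₂ = 4.0311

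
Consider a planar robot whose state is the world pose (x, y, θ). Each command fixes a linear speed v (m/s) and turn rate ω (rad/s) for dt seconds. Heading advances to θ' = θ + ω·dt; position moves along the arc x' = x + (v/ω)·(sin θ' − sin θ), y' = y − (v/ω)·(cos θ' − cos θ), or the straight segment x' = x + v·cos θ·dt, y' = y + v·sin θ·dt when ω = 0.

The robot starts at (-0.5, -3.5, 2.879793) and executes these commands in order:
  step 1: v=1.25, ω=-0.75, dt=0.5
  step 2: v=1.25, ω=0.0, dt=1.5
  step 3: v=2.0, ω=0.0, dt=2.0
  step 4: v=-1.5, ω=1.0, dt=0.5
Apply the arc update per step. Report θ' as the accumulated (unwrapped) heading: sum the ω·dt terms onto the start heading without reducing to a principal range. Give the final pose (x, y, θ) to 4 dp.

step 1: θ'=2.5048 (R=-1.6667) → pose (-1.0597, -3.2301, 2.5048)
step 2: θ'=2.5048 (straight) → pose (-2.5672, -2.1152, 2.5048)
step 3: θ'=2.5048 (straight) → pose (-5.7832, 0.2633, 2.5048)
step 4: θ'=3.0048 (R=-1.5000) → pose (-5.0958, -0.0167, 3.0048)

(-5.0958, -0.0167, 3.0048)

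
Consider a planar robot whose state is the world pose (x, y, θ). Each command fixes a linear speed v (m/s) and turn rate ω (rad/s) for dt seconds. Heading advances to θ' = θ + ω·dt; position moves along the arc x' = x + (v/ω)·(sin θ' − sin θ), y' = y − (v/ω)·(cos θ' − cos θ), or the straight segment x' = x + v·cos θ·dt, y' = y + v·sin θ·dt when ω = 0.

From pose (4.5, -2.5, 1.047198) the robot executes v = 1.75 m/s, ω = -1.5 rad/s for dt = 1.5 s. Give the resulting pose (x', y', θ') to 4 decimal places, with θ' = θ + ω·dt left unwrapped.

θ' = 1.0472 + -1.5·1.5 = -1.2028
R = v/ω = 1.75/-1.5 = -1.1667
x' = 4.5 + -1.1667·(sin -1.2028 − sin 1.0472) = 6.5989
y' = -2.5 − -1.1667·(cos -1.2028 − cos 1.0472) = -2.6636

(6.5989, -2.6636, -1.2028)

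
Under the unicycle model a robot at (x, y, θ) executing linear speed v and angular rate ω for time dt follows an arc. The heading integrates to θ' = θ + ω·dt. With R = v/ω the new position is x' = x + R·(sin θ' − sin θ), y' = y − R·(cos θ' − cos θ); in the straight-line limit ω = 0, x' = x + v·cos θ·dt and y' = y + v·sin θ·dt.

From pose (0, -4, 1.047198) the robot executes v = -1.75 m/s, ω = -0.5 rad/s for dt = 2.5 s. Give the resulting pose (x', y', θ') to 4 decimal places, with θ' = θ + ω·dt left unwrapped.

(-3.7360, -5.6783, -0.2028)

θ' = 1.0472 + -0.5·2.5 = -0.2028
R = v/ω = -1.75/-0.5 = 3.5000
x' = 0 + 3.5000·(sin -0.2028 − sin 1.0472) = -3.7360
y' = -4 − 3.5000·(cos -0.2028 − cos 1.0472) = -5.6783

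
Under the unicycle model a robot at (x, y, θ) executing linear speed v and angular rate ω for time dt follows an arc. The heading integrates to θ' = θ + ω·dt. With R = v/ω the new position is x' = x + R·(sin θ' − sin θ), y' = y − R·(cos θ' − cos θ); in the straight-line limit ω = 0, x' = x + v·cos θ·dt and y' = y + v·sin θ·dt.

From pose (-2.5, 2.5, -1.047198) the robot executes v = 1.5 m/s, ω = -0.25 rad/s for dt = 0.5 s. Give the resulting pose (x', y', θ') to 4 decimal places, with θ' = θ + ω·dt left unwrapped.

θ' = -1.0472 + -0.25·0.5 = -1.1722
R = v/ω = 1.5/-0.25 = -6.0000
x' = -2.5 + -6.0000·(sin -1.1722 − sin -1.0472) = -2.1665
y' = 2.5 − -6.0000·(cos -1.1722 − cos -1.0472) = 1.8288

(-2.1665, 1.8288, -1.1722)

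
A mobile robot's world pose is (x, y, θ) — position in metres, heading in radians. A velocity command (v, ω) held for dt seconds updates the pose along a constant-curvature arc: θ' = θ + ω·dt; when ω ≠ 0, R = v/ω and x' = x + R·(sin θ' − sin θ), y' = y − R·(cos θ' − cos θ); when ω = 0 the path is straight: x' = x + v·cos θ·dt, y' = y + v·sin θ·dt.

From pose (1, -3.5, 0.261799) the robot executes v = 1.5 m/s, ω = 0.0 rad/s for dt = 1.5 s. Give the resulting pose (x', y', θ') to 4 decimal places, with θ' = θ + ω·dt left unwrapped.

θ' = 0.2618 + 0.0·1.5 = 0.2618
ω = 0 → straight: x' = 1 + 1.5·cos(0.2618)·1.5 = 3.1733
y' = -3.5 + 1.5·sin(0.2618)·1.5 = -2.9177

(3.1733, -2.9177, 0.2618)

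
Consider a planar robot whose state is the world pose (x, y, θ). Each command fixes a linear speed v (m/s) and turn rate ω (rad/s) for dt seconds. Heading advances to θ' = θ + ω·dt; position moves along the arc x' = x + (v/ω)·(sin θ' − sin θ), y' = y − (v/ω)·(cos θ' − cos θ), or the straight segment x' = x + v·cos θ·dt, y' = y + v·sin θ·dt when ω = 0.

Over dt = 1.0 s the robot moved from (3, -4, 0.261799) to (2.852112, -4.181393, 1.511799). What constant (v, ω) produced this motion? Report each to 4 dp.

Δθ = 1.511799 − 0.261799 = 1.250000
ω = Δθ/dt = 1.250000/1.0 = 1.2500
R = −Δy/(cos θ' − cos θ) = -0.2000
v = R·ω = -0.2000·1.2500 = -0.2500

v = -0.2500, ω = 1.2500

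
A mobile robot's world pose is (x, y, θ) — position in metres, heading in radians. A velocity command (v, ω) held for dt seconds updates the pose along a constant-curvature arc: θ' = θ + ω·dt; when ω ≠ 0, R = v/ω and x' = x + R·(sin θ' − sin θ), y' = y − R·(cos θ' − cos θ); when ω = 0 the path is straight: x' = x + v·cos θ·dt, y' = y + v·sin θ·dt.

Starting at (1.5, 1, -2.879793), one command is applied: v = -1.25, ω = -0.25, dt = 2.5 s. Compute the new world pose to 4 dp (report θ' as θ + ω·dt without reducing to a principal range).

θ' = -2.8798 + -0.25·2.5 = -3.5048
R = v/ω = -1.25/-0.25 = 5.0000
x' = 1.5 + 5.0000·(sin -3.5048 − sin -2.8798) = 4.5704
y' = 1 − 5.0000·(cos -3.5048 − cos -2.8798) = 0.8442

(4.5704, 0.8442, -3.5048)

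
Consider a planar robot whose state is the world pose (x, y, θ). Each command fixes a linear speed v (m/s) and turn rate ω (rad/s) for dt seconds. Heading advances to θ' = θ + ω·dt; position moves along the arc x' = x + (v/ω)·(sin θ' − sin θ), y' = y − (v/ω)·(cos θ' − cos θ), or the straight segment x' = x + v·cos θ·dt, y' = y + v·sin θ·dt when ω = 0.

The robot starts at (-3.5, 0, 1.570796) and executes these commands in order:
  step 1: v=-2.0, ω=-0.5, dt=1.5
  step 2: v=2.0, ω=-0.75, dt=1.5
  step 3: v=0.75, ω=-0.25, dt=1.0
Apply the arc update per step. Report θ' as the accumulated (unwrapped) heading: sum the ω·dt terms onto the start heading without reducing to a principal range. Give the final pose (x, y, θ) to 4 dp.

step 1: θ'=0.8208 (R=4.0000) → pose (-4.5732, -2.7266, 0.8208)
step 2: θ'=-0.3042 (R=-2.6667) → pose (-1.8233, -2.0000, -0.3042)
step 3: θ'=-0.5542 (R=-3.0000) → pose (-1.1431, -2.3113, -0.5542)

(-1.1431, -2.3113, -0.5542)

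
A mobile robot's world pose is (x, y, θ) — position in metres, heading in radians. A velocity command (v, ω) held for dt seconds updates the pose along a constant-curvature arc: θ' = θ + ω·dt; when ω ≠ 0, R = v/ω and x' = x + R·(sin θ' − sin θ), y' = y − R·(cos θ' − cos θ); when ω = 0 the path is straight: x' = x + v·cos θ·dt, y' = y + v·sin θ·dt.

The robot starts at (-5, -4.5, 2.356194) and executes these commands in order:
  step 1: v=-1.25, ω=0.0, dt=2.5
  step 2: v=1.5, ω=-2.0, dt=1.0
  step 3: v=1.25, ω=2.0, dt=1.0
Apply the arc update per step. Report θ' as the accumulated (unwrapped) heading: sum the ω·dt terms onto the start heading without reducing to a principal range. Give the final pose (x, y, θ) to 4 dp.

(-2.2975, -4.4487, 2.3562)

step 1: θ'=2.3562 (straight) → pose (-2.7903, -6.7097, 2.3562)
step 2: θ'=0.3562 (R=-0.7500) → pose (-2.5215, -5.4765, 0.3562)
step 3: θ'=2.3562 (R=0.6250) → pose (-2.2975, -4.4487, 2.3562)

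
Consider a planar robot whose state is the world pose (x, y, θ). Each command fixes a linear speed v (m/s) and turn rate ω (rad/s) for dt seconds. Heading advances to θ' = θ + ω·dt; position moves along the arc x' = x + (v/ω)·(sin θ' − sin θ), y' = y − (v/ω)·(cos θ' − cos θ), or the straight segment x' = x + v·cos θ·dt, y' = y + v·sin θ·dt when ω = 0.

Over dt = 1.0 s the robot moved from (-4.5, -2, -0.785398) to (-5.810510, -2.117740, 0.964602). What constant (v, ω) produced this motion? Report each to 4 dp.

Δθ = 0.964602 − -0.785398 = 1.750000
ω = Δθ/dt = 1.750000/1.0 = 1.7500
R = Δx/(sin θ' − sin θ) = -0.8571
v = R·ω = -0.8571·1.7500 = -1.5000

v = -1.5000, ω = 1.7500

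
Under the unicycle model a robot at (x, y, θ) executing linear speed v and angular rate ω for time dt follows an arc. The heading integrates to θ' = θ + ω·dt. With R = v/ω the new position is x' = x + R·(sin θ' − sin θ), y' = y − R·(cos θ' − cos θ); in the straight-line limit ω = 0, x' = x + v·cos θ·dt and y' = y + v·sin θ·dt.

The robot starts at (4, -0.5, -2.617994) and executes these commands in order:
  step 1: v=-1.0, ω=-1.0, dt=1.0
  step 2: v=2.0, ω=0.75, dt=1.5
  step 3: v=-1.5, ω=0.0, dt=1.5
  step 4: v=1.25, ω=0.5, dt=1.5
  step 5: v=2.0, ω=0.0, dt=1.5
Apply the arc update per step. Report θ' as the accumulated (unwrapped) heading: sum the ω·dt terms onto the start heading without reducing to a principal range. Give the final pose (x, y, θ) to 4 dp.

(2.4510, -3.8824, -1.7430)

step 1: θ'=-3.6180 (R=1.0000) → pose (4.9586, -0.4774, -3.6180)
step 2: θ'=-2.4930 (R=2.6667) → pose (2.1248, -0.7220, -2.4930)
step 3: θ'=-2.4930 (straight) → pose (3.9179, 0.6372, -2.4930)
step 4: θ'=-1.7430 (R=2.5000) → pose (2.9651, -0.9268, -1.7430)
step 5: θ'=-1.7430 (straight) → pose (2.4510, -3.8824, -1.7430)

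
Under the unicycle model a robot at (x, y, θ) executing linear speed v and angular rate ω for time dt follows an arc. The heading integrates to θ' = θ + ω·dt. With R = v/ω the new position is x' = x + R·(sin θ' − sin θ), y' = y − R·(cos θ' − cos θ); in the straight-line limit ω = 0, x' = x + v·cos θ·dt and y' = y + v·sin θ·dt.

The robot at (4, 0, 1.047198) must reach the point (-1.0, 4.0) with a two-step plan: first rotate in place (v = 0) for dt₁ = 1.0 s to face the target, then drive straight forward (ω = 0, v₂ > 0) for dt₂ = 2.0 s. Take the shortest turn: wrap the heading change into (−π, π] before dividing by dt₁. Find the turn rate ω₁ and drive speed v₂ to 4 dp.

heading to target = atan2(4−0, -1−4) = 2.4669
Δθ = wrap(2.4669 − 1.0472) = 1.4197; ω₁ = Δθ/dt₁ = 1.4197
distance = √((-1−4)² + (4−0)²) = 6.4031; v₂ = distance/dt₂ = 3.2016

ω₁ = 1.4197, v₂ = 3.2016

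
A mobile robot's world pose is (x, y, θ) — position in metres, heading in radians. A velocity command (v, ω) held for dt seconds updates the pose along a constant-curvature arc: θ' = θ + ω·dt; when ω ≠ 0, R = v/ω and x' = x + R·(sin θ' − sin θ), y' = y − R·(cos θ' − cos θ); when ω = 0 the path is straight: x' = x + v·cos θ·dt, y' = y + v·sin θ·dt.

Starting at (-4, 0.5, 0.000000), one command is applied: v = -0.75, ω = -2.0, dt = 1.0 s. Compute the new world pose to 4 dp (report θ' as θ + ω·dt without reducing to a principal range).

(-4.3410, 1.0311, -2.0000)

θ' = 0.0000 + -2.0·1.0 = -2.0000
R = v/ω = -0.75/-2.0 = 0.3750
x' = -4 + 0.3750·(sin -2.0000 − sin 0.0000) = -4.3410
y' = 0.5 − 0.3750·(cos -2.0000 − cos 0.0000) = 1.0311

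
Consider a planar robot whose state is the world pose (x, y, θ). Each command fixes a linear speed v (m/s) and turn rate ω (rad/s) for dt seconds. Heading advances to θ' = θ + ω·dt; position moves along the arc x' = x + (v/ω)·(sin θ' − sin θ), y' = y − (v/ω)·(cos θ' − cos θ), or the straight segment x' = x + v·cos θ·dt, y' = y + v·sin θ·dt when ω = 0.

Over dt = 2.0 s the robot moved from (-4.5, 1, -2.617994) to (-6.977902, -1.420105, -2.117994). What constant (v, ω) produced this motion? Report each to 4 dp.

v = 1.7500, ω = 0.2500

Δθ = -2.117994 − -2.617994 = 0.500000
ω = Δθ/dt = 0.500000/2.0 = 0.2500
R = Δx/(sin θ' − sin θ) = 7.0000
v = R·ω = 7.0000·0.2500 = 1.7500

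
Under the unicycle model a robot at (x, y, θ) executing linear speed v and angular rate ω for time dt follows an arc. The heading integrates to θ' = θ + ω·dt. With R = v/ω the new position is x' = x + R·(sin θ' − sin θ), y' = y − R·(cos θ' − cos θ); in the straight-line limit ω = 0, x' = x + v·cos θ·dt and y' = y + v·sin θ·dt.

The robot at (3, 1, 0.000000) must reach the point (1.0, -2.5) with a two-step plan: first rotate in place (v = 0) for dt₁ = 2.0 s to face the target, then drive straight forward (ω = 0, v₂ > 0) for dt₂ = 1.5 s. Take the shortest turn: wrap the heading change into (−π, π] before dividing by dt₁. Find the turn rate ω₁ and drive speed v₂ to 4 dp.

ω₁ = -1.0450, v₂ = 2.6874

heading to target = atan2(-2.5−1, 1−3) = -2.0899
Δθ = wrap(-2.0899 − 0.0000) = -2.0899; ω₁ = Δθ/dt₁ = -1.0450
distance = √((1−3)² + (-2.5−1)²) = 4.0311; v₂ = distance/dt₂ = 2.6874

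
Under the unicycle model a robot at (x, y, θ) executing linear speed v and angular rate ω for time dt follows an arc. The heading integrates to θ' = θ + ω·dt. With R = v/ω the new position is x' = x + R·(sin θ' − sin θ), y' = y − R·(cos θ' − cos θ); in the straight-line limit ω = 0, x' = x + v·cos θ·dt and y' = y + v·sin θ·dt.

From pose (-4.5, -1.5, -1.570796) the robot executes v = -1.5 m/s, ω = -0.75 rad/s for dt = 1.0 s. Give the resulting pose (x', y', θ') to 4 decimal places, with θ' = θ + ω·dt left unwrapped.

θ' = -1.5708 + -0.75·1.0 = -2.3208
R = v/ω = -1.5/-0.75 = 2.0000
x' = -4.5 + 2.0000·(sin -2.3208 − sin -1.5708) = -3.9634
y' = -1.5 − 2.0000·(cos -2.3208 − cos -1.5708) = -0.1367

(-3.9634, -0.1367, -2.3208)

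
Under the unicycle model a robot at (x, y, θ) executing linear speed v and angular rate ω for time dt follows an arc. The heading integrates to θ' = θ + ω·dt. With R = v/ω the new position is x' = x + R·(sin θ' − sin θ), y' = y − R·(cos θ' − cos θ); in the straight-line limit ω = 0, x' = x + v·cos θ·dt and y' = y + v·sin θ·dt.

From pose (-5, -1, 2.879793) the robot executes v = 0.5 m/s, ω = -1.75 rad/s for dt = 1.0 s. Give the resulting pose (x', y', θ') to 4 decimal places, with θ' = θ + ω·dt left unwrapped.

(-5.1844, -0.6021, 1.1298)

θ' = 2.8798 + -1.75·1.0 = 1.1298
R = v/ω = 0.5/-1.75 = -0.2857
x' = -5 + -0.2857·(sin 1.1298 − sin 2.8798) = -5.1844
y' = -1 − -0.2857·(cos 1.1298 − cos 2.8798) = -0.6021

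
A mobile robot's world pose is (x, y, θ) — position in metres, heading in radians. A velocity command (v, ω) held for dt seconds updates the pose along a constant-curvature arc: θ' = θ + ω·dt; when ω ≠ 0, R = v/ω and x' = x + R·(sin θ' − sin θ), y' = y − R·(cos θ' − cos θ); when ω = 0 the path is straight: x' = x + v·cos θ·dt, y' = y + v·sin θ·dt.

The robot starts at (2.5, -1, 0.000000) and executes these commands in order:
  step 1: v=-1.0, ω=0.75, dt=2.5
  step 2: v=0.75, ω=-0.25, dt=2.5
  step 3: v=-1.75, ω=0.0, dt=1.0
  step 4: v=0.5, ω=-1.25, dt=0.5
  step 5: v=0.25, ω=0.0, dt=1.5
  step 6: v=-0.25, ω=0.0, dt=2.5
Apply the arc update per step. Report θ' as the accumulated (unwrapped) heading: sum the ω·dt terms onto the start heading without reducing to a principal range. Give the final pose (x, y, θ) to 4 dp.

step 1: θ'=1.8750 (R=-1.3333) → pose (1.2279, -2.7327, 1.8750)
step 2: θ'=1.2500 (R=-3.0000) → pose (1.2432, -0.8881, 1.2500)
step 3: θ'=1.2500 (straight) → pose (0.6914, -2.5489, 1.2500)
step 4: θ'=0.6250 (R=-0.4000) → pose (0.8369, -2.3506, 0.6250)
step 5: θ'=0.6250 (straight) → pose (1.1410, -2.1312, 0.6250)
step 6: θ'=0.6250 (straight) → pose (0.6342, -2.4969, 0.6250)

(0.6342, -2.4969, 0.6250)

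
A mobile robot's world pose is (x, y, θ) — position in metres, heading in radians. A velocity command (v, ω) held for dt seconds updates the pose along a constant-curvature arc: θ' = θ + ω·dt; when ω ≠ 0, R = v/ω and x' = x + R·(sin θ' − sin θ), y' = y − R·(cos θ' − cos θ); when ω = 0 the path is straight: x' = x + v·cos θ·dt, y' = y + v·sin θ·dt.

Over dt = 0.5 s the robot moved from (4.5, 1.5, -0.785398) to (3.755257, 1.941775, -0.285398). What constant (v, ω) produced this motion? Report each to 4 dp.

Δθ = -0.285398 − -0.785398 = 0.500000
ω = Δθ/dt = 0.500000/0.5 = 1.0000
R = Δx/(sin θ' − sin θ) = -1.7500
v = R·ω = -1.7500·1.0000 = -1.7500

v = -1.7500, ω = 1.0000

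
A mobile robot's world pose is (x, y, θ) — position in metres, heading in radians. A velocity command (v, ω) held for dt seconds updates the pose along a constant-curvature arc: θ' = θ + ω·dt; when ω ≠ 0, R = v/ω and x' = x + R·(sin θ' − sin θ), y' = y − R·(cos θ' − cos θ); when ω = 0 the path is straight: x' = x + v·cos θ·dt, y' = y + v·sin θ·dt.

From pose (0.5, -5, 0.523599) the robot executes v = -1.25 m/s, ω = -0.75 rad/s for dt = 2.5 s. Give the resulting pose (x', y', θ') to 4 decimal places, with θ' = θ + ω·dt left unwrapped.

(-1.9600, -3.9194, -1.3514)

θ' = 0.5236 + -0.75·2.5 = -1.3514
R = v/ω = -1.25/-0.75 = 1.6667
x' = 0.5 + 1.6667·(sin -1.3514 − sin 0.5236) = -1.9600
y' = -5 − 1.6667·(cos -1.3514 − cos 0.5236) = -3.9194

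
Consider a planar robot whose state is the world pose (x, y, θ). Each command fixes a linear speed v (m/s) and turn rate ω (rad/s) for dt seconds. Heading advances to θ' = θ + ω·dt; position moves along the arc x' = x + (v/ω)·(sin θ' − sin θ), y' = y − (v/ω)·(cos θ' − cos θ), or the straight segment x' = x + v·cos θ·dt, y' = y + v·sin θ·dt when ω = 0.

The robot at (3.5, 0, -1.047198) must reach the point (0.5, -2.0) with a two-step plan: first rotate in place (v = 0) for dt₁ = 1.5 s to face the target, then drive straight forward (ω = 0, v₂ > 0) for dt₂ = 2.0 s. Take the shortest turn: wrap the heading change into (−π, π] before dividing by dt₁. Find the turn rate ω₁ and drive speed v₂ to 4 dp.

heading to target = atan2(-2−0, 0.5−3.5) = -2.5536
Δθ = wrap(-2.5536 − -1.0472) = -1.5064; ω₁ = Δθ/dt₁ = -1.0043
distance = √((0.5−3.5)² + (-2−0)²) = 3.6056; v₂ = distance/dt₂ = 1.8028

ω₁ = -1.0043, v₂ = 1.8028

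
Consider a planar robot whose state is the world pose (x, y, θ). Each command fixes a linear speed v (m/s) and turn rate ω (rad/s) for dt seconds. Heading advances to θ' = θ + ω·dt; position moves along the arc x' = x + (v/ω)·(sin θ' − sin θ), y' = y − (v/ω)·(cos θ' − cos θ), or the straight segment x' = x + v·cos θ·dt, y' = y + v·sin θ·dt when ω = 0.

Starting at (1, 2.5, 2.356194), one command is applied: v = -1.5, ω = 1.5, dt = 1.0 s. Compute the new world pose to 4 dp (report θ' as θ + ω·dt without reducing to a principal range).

θ' = 2.3562 + 1.5·1.0 = 3.8562
R = v/ω = -1.5/1.5 = -1.0000
x' = 1 + -1.0000·(sin 3.8562 − sin 2.3562) = 2.3624
y' = 2.5 − -1.0000·(cos 3.8562 − cos 2.3562) = 2.4518

(2.3624, 2.4518, 3.8562)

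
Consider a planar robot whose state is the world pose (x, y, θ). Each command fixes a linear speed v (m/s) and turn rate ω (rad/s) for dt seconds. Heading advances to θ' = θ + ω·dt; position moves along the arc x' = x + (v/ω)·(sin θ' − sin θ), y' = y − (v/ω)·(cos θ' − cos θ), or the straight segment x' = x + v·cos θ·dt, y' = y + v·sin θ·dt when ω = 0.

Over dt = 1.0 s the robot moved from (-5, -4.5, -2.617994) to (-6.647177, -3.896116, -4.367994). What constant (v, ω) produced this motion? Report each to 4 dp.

v = 2.0000, ω = -1.7500

Δθ = -4.367994 − -2.617994 = -1.750000
ω = Δθ/dt = -1.750000/1.0 = -1.7500
R = Δx/(sin θ' − sin θ) = -1.1429
v = R·ω = -1.1429·-1.7500 = 2.0000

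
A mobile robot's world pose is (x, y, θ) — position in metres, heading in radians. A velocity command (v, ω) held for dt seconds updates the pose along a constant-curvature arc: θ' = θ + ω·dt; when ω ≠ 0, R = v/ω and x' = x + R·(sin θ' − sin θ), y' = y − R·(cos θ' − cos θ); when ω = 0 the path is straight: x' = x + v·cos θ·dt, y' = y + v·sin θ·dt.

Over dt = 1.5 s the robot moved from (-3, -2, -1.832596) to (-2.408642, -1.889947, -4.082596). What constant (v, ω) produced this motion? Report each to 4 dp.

v = -0.5000, ω = -1.5000

Δθ = -4.082596 − -1.832596 = -2.250000
ω = Δθ/dt = -2.250000/1.5 = -1.5000
R = Δx/(sin θ' − sin θ) = 0.3333
v = R·ω = 0.3333·-1.5000 = -0.5000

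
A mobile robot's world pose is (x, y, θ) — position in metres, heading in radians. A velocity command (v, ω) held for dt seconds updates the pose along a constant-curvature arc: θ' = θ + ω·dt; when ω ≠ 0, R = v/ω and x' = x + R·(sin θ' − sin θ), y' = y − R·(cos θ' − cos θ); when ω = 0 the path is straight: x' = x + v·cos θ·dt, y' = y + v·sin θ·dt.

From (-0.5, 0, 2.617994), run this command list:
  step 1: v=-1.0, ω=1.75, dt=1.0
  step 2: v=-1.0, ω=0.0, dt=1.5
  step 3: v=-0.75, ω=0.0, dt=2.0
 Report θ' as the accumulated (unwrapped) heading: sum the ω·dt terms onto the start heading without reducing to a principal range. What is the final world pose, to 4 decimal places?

(1.3365, 3.1258, 4.3680)

step 1: θ'=4.3680 (R=-0.5714) → pose (0.3236, 0.3019, 4.3680)
step 2: θ'=4.3680 (straight) → pose (0.8300, 1.7139, 4.3680)
step 3: θ'=4.3680 (straight) → pose (1.3365, 3.1258, 4.3680)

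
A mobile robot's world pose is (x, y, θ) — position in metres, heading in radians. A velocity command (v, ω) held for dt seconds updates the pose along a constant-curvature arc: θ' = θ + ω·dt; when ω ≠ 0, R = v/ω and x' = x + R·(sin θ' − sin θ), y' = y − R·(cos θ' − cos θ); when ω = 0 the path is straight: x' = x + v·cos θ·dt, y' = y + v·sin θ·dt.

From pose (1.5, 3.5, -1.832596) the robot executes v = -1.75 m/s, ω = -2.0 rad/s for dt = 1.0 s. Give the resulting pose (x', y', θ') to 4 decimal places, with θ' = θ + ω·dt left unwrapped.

(2.9028, 3.9478, -3.8326)

θ' = -1.8326 + -2.0·1.0 = -3.8326
R = v/ω = -1.75/-2.0 = 0.8750
x' = 1.5 + 0.8750·(sin -3.8326 − sin -1.8326) = 2.9028
y' = 3.5 − 0.8750·(cos -3.8326 − cos -1.8326) = 3.9478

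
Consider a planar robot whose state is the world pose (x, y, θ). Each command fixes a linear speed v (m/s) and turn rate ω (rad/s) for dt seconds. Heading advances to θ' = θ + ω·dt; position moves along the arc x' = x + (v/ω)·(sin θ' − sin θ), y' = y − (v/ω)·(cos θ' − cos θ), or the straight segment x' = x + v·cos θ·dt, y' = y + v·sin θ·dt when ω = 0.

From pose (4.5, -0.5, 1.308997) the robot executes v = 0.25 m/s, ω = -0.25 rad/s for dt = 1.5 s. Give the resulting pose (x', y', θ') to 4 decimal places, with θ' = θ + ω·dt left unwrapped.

θ' = 1.3090 + -0.25·1.5 = 0.9340
R = v/ω = 0.25/-0.25 = -1.0000
x' = 4.5 + -1.0000·(sin 0.9340 − sin 1.3090) = 4.6619
y' = -0.5 − -1.0000·(cos 0.9340 − cos 1.3090) = -0.1642

(4.6619, -0.1642, 0.9340)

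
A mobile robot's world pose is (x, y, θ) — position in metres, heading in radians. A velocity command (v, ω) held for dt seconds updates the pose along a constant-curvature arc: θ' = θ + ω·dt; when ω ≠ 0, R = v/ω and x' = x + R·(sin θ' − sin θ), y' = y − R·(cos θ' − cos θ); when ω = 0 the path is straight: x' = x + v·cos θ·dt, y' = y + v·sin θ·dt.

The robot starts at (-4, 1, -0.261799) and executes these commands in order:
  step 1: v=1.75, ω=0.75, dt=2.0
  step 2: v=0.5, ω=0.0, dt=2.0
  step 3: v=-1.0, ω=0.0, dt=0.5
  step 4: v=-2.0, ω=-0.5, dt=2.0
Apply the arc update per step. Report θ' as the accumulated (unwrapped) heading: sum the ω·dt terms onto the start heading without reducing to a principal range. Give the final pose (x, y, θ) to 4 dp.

step 1: θ'=1.2382 (R=2.3333) → pose (-1.1906, 2.4920, 1.2382)
step 2: θ'=1.2382 (straight) → pose (-0.8641, 3.4372, 1.2382)
step 3: θ'=1.2382 (straight) → pose (-1.0274, 2.9646, 1.2382)
step 4: θ'=0.2382 (R=4.0000) → pose (-3.8644, 0.3835, 0.2382)

(-3.8644, 0.3835, 0.2382)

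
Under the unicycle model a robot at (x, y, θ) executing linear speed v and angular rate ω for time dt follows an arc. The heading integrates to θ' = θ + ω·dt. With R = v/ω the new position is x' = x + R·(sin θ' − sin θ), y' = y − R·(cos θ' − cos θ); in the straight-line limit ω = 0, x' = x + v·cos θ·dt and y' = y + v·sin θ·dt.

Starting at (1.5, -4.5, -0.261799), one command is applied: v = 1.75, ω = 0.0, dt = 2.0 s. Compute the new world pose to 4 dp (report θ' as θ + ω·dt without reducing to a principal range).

θ' = -0.2618 + 0.0·2.0 = -0.2618
ω = 0 → straight: x' = 1.5 + 1.75·cos(-0.2618)·2.0 = 4.8807
y' = -4.5 + 1.75·sin(-0.2618)·2.0 = -5.4059

(4.8807, -5.4059, -0.2618)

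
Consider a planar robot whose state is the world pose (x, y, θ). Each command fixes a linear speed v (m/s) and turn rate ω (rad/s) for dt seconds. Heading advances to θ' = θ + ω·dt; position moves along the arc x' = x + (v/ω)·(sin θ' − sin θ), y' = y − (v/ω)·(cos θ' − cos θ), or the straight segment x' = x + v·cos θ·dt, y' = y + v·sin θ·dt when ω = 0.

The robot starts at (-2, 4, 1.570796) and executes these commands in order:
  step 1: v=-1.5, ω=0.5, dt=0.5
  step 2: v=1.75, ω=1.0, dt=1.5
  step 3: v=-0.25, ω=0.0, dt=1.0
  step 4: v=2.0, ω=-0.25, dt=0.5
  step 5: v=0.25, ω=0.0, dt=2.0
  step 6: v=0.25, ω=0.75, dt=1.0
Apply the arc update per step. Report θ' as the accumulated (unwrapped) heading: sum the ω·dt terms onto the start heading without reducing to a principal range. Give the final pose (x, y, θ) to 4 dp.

(-5.3821, 4.3463, 3.9458)

step 1: θ'=1.8208 (R=-3.0000) → pose (-1.9067, 3.2578, 1.8208)
step 2: θ'=3.3208 (R=1.7500) → pose (-3.9143, 4.5468, 3.3208)
step 3: θ'=3.3208 (straight) → pose (-3.6683, 4.5914, 3.3208)
step 4: θ'=3.1958 (R=-8.0000) → pose (-4.6608, 4.4750, 3.1958)
step 5: θ'=3.1958 (straight) → pose (-5.1601, 4.4479, 3.1958)
step 6: θ'=3.9458 (R=0.3333) → pose (-5.3821, 4.3463, 3.9458)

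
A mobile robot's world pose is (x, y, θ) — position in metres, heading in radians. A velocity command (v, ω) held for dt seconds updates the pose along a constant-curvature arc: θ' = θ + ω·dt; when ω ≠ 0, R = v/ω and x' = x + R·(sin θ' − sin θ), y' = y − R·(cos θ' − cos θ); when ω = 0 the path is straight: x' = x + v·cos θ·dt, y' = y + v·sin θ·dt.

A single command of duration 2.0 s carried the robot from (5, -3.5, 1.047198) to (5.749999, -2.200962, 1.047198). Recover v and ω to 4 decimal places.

Δθ = 1.047198 − 1.047198 = 0.000000
ω = Δθ/dt = 0.000000/2.0 = 0.0000
ω = 0 → v = (Δx·cos θ + Δy·sin θ)/dt = 0.7500

v = 0.7500, ω = 0.0000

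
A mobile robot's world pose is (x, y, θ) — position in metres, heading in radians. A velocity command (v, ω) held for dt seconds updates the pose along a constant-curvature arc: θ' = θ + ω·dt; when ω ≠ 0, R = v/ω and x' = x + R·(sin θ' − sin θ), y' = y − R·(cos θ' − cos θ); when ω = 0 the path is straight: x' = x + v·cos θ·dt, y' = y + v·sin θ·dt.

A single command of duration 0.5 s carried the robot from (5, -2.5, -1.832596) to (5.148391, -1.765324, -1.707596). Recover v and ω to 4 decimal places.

Δθ = -1.707596 − -1.832596 = 0.125000
ω = Δθ/dt = 0.125000/0.5 = 0.2500
R = −Δy/(cos θ' − cos θ) = -6.0000
v = R·ω = -6.0000·0.2500 = -1.5000

v = -1.5000, ω = 0.2500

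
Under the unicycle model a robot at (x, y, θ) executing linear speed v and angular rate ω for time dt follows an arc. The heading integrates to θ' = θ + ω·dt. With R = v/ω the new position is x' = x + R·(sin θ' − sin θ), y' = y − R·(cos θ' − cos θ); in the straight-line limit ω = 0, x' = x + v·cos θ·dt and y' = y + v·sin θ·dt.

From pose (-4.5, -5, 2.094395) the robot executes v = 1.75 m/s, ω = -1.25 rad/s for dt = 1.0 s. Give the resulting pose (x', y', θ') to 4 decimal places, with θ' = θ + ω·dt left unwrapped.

(-4.3342, -3.3701, 0.8444)

θ' = 2.0944 + -1.25·1.0 = 0.8444
R = v/ω = 1.75/-1.25 = -1.4000
x' = -4.5 + -1.4000·(sin 0.8444 − sin 2.0944) = -4.3342
y' = -5 − -1.4000·(cos 0.8444 − cos 2.0944) = -3.3701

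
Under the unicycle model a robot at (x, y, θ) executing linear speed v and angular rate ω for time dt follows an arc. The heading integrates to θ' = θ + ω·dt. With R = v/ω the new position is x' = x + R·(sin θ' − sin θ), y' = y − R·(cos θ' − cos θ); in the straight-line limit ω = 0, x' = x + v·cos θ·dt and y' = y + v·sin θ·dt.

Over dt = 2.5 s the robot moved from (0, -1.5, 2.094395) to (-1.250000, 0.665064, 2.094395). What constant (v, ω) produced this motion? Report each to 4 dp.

v = 1.0000, ω = 0.0000

Δθ = 2.094395 − 2.094395 = 0.000000
ω = Δθ/dt = 0.000000/2.5 = 0.0000
ω = 0 → v = (Δx·cos θ + Δy·sin θ)/dt = 1.0000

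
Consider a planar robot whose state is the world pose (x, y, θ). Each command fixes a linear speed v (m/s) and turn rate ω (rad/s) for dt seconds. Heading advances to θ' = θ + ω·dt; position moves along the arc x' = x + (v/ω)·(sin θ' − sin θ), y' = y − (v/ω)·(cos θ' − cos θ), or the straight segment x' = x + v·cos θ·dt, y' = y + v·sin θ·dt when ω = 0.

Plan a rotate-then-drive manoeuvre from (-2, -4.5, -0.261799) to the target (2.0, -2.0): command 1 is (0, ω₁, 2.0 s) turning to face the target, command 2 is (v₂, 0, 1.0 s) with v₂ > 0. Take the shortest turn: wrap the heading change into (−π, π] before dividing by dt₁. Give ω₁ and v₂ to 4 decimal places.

ω₁ = 0.4102, v₂ = 4.7170

heading to target = atan2(-2−-4.5, 2−-2) = 0.5586
Δθ = wrap(0.5586 − -0.2618) = 0.8204; ω₁ = Δθ/dt₁ = 0.4102
distance = √((2−-2)² + (-2−-4.5)²) = 4.7170; v₂ = distance/dt₂ = 4.7170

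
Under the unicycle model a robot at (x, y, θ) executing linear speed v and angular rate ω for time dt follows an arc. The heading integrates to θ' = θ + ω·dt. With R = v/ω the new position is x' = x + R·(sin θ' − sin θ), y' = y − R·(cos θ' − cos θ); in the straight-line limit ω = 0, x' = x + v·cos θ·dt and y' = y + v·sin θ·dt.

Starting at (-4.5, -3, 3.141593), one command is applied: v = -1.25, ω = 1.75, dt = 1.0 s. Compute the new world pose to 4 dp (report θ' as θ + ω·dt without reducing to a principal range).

θ' = 3.1416 + 1.75·1.0 = 4.8916
R = v/ω = -1.25/1.75 = -0.7143
x' = -4.5 + -0.7143·(sin 4.8916 − sin 3.1416) = -3.7972
y' = -3 − -0.7143·(cos 4.8916 − cos 3.1416) = -2.1584

(-3.7972, -2.1584, 4.8916)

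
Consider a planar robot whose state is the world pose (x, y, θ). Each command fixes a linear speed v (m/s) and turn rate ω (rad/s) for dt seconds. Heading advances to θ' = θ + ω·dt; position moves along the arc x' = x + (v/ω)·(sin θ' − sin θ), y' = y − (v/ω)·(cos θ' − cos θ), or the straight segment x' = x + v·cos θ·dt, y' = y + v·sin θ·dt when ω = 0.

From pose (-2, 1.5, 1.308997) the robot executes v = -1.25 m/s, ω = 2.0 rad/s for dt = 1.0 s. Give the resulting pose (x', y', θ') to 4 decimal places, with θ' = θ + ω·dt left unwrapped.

θ' = 1.3090 + 2.0·1.0 = 3.3090
R = v/ω = -1.25/2.0 = -0.6250
x' = -2 + -0.6250·(sin 3.3090 − sin 1.3090) = -1.2922
y' = 1.5 − -0.6250·(cos 3.3090 − cos 1.3090) = 0.7220

(-1.2922, 0.7220, 3.3090)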